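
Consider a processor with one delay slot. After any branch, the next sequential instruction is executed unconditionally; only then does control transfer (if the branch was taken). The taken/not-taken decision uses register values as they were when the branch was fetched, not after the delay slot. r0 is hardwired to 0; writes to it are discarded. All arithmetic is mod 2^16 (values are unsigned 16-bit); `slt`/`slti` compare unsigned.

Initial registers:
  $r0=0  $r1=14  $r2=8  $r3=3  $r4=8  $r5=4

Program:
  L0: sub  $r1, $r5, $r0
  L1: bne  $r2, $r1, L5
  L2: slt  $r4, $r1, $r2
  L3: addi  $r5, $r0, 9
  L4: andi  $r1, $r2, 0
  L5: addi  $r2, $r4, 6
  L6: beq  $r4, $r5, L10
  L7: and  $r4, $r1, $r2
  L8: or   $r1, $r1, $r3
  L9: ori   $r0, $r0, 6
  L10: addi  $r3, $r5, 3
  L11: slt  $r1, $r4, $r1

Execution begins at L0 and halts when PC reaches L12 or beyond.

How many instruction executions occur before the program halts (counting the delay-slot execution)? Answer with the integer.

10

PC=0  sub  $r1, $r5, $r0     | $r0=0 $r1=4 $r2=8 $r3=3 $r4=8 $r5=4
PC=1  bne  $r2, $r1, L5      | $r0=0 $r1=4 $r2=8 $r3=3 $r4=8 $r5=4  [TAKEN]
PC=2  slt  $r4, $r1, $r2     | $r0=0 $r1=4 $r2=8 $r3=3 $r4=1 $r5=4
PC=5  addi  $r2, $r4, 6      | $r0=0 $r1=4 $r2=7 $r3=3 $r4=1 $r5=4
PC=6  beq  $r4, $r5, L10     | $r0=0 $r1=4 $r2=7 $r3=3 $r4=1 $r5=4  [not taken]
PC=7  and  $r4, $r1, $r2     | $r0=0 $r1=4 $r2=7 $r3=3 $r4=4 $r5=4
PC=8  or   $r1, $r1, $r3     | $r0=0 $r1=7 $r2=7 $r3=3 $r4=4 $r5=4
PC=9  ori   $r0, $r0, 6      | $r0=0 $r1=7 $r2=7 $r3=3 $r4=4 $r5=4
PC=10 addi  $r3, $r5, 3      | $r0=0 $r1=7 $r2=7 $r3=7 $r4=4 $r5=4
PC=11 slt  $r1, $r4, $r1     | $r0=0 $r1=1 $r2=7 $r3=7 $r4=4 $r5=4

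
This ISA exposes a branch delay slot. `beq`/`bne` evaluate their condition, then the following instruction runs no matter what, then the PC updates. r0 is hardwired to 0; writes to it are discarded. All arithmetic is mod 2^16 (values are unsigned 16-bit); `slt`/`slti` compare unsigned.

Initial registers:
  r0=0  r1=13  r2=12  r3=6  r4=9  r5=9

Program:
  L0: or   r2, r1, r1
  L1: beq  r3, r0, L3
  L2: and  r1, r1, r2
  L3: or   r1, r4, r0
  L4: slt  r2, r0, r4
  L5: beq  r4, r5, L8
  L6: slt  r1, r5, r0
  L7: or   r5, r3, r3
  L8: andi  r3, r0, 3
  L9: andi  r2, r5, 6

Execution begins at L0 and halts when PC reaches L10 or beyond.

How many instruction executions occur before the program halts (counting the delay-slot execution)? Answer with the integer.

[0] or   r2, r1, r1  →  {r0:0, r1:13, r2:13, r3:6, r4:9, r5:9}
[1] beq  r3, r0, L3  →  {r0:0, r1:13, r2:13, r3:6, r4:9, r5:9}  ⟨branch fallthrough⟩
[2] and  r1, r1, r2  →  {r0:0, r1:13, r2:13, r3:6, r4:9, r5:9}
[3] or   r1, r4, r0  →  {r0:0, r1:9, r2:13, r3:6, r4:9, r5:9}
[4] slt  r2, r0, r4  →  {r0:0, r1:9, r2:1, r3:6, r4:9, r5:9}
[5] beq  r4, r5, L8  →  {r0:0, r1:9, r2:1, r3:6, r4:9, r5:9}  ⟨branch taken⟩
[6] slt  r1, r5, r0  →  {r0:0, r1:0, r2:1, r3:6, r4:9, r5:9}
[8] andi  r3, r0, 3  →  {r0:0, r1:0, r2:1, r3:0, r4:9, r5:9}
[9] andi  r2, r5, 6  →  {r0:0, r1:0, r2:0, r3:0, r4:9, r5:9}

9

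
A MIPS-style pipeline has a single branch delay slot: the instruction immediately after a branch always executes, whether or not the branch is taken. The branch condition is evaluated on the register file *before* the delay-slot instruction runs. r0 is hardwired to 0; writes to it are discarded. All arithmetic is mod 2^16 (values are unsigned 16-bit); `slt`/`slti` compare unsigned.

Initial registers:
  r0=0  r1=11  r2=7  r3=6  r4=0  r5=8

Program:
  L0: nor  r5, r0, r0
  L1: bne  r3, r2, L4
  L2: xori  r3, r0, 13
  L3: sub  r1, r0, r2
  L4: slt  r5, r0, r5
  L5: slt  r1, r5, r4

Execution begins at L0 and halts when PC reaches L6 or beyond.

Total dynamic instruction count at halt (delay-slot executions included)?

[0] nor  r5, r0, r0  →  {r0:0, r1:11, r2:7, r3:6, r4:0, r5:65535}
[1] bne  r3, r2, L4  →  {r0:0, r1:11, r2:7, r3:6, r4:0, r5:65535}  ⟨branch taken⟩
[2] xori  r3, r0, 13  →  {r0:0, r1:11, r2:7, r3:13, r4:0, r5:65535}
[4] slt  r5, r0, r5  →  {r0:0, r1:11, r2:7, r3:13, r4:0, r5:1}
[5] slt  r1, r5, r4  →  {r0:0, r1:0, r2:7, r3:13, r4:0, r5:1}

5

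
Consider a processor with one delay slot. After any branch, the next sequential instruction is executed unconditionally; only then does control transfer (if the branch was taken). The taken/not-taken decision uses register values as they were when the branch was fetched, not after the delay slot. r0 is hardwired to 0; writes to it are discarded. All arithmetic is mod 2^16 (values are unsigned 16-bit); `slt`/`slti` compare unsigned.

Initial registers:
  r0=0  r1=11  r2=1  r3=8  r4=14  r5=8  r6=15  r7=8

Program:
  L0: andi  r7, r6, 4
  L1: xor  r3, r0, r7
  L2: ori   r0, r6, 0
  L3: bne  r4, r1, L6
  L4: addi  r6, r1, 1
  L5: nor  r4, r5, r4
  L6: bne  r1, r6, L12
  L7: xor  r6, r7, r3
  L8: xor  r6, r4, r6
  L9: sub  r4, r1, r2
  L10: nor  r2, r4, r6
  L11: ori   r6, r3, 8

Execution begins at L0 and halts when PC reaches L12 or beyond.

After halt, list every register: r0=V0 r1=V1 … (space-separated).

r0=0 r1=11 r2=1 r3=4 r4=14 r5=8 r6=0 r7=4

#0 andi  r7, r6, 4 ; 0/11/1/8/14/8/15/4
#1 xor  r3, r0, r7 ; 0/11/1/4/14/8/15/4
#2 ori   r0, r6, 0 ; 0/11/1/4/14/8/15/4
#3 bne  r4, r1, L6 ; 0/11/1/4/14/8/15/4 ; →target
#4 addi  r6, r1, 1 ; 0/11/1/4/14/8/12/4
#6 bne  r1, r6, L12 ; 0/11/1/4/14/8/12/4 ; →target
#7 xor  r6, r7, r3 ; 0/11/1/4/14/8/0/4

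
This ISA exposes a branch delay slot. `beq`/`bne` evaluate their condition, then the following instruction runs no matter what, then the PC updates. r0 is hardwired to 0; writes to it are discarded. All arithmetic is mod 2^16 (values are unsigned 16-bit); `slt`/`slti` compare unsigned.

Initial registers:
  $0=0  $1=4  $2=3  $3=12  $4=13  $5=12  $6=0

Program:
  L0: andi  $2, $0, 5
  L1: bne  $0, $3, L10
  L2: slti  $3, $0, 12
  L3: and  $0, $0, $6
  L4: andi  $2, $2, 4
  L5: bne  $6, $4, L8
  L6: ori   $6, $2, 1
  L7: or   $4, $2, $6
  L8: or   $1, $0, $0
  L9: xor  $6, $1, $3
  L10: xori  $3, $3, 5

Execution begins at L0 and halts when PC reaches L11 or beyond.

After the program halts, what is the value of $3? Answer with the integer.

  step pc=0: andi  $2, $0, 5  regs=(0,4,0,12,13,12,0)
  step pc=1: bne  $0, $3, L10  cond=T  regs=(0,4,0,12,13,12,0)
  step pc=2: slti  $3, $0, 12  regs=(0,4,0,1,13,12,0)
  step pc=10: xori  $3, $3, 5  regs=(0,4,0,4,13,12,0)

4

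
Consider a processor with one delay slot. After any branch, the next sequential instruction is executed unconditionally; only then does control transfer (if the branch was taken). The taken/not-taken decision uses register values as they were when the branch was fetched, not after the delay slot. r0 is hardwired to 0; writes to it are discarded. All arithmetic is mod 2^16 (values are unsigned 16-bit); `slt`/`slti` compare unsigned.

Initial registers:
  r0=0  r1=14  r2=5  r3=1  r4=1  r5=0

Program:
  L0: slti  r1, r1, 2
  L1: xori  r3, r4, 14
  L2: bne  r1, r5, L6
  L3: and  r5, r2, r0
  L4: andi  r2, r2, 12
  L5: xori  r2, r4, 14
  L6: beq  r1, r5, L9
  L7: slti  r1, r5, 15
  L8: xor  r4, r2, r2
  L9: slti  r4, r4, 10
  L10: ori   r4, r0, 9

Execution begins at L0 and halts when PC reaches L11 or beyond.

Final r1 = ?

1

PC=0  slti  r1, r1, 2        | r0=0 r1=0 r2=5 r3=1 r4=1 r5=0
PC=1  xori  r3, r4, 14       | r0=0 r1=0 r2=5 r3=15 r4=1 r5=0
PC=2  bne  r1, r5, L6        | r0=0 r1=0 r2=5 r3=15 r4=1 r5=0  [not taken]
PC=3  and  r5, r2, r0        | r0=0 r1=0 r2=5 r3=15 r4=1 r5=0
PC=4  andi  r2, r2, 12       | r0=0 r1=0 r2=4 r3=15 r4=1 r5=0
PC=5  xori  r2, r4, 14       | r0=0 r1=0 r2=15 r3=15 r4=1 r5=0
PC=6  beq  r1, r5, L9        | r0=0 r1=0 r2=15 r3=15 r4=1 r5=0  [TAKEN]
PC=7  slti  r1, r5, 15       | r0=0 r1=1 r2=15 r3=15 r4=1 r5=0
PC=9  slti  r4, r4, 10       | r0=0 r1=1 r2=15 r3=15 r4=1 r5=0
PC=10 ori   r4, r0, 9        | r0=0 r1=1 r2=15 r3=15 r4=9 r5=0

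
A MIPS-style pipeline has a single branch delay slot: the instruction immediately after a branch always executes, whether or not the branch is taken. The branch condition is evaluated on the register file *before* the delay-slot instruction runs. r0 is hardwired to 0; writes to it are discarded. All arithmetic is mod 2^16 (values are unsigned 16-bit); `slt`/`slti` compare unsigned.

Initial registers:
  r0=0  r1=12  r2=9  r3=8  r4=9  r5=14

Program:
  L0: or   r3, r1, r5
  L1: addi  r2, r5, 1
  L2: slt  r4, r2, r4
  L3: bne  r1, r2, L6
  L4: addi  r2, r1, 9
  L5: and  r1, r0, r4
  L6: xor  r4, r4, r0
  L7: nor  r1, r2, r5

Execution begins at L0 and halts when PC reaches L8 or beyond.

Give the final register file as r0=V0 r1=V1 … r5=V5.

  step pc=0: or   r3, r1, r5  regs=(0,12,9,14,9,14)
  step pc=1: addi  r2, r5, 1  regs=(0,12,15,14,9,14)
  step pc=2: slt  r4, r2, r4  regs=(0,12,15,14,0,14)
  step pc=3: bne  r1, r2, L6  cond=T  regs=(0,12,15,14,0,14)
  step pc=4: addi  r2, r1, 9  regs=(0,12,21,14,0,14)
  step pc=6: xor  r4, r4, r0  regs=(0,12,21,14,0,14)
  step pc=7: nor  r1, r2, r5  regs=(0,65504,21,14,0,14)

r0=0 r1=65504 r2=21 r3=14 r4=0 r5=14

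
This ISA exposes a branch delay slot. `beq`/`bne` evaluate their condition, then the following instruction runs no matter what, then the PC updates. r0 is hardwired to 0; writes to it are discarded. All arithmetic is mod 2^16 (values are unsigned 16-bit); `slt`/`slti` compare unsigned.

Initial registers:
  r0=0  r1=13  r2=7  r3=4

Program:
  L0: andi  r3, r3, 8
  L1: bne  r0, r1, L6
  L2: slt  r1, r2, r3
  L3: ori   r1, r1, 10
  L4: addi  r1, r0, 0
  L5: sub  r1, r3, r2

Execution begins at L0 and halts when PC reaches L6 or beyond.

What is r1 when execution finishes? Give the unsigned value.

0

  step pc=0: andi  r3, r3, 8  regs=(0,13,7,0)
  step pc=1: bne  r0, r1, L6  cond=T  regs=(0,13,7,0)
  step pc=2: slt  r1, r2, r3  regs=(0,0,7,0)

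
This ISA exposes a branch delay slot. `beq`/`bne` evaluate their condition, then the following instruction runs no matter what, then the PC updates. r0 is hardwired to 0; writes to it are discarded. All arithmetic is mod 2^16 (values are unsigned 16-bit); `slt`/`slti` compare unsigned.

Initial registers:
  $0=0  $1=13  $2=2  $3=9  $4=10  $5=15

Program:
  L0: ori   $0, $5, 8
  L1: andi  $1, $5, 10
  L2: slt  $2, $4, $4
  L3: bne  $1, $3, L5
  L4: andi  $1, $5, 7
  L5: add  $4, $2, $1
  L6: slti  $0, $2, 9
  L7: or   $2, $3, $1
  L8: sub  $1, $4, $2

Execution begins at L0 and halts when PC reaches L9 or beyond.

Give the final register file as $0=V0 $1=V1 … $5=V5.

$0=0 $1=65528 $2=15 $3=9 $4=7 $5=15

PC=0  ori   $0, $5, 8        | $0=0 $1=13 $2=2 $3=9 $4=10 $5=15
PC=1  andi  $1, $5, 10       | $0=0 $1=10 $2=2 $3=9 $4=10 $5=15
PC=2  slt  $2, $4, $4        | $0=0 $1=10 $2=0 $3=9 $4=10 $5=15
PC=3  bne  $1, $3, L5        | $0=0 $1=10 $2=0 $3=9 $4=10 $5=15  [TAKEN]
PC=4  andi  $1, $5, 7        | $0=0 $1=7 $2=0 $3=9 $4=10 $5=15
PC=5  add  $4, $2, $1        | $0=0 $1=7 $2=0 $3=9 $4=7 $5=15
PC=6  slti  $0, $2, 9        | $0=0 $1=7 $2=0 $3=9 $4=7 $5=15
PC=7  or   $2, $3, $1        | $0=0 $1=7 $2=15 $3=9 $4=7 $5=15
PC=8  sub  $1, $4, $2        | $0=0 $1=65528 $2=15 $3=9 $4=7 $5=15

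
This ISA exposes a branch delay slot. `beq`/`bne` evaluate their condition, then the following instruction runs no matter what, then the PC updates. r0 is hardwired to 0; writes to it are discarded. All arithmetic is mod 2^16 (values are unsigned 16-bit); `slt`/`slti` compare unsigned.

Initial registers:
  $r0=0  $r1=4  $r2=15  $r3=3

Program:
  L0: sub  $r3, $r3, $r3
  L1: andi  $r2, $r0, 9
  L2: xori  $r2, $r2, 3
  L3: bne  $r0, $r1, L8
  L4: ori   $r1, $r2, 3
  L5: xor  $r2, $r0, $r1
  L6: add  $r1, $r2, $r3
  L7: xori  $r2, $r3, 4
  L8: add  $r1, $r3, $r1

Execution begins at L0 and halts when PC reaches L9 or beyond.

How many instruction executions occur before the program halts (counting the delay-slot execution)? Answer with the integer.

#0 sub  $r3, $r3, $r3 ; 0/4/15/0
#1 andi  $r2, $r0, 9 ; 0/4/0/0
#2 xori  $r2, $r2, 3 ; 0/4/3/0
#3 bne  $r0, $r1, L8 ; 0/4/3/0 ; →target
#4 ori   $r1, $r2, 3 ; 0/3/3/0
#8 add  $r1, $r3, $r1 ; 0/3/3/0

6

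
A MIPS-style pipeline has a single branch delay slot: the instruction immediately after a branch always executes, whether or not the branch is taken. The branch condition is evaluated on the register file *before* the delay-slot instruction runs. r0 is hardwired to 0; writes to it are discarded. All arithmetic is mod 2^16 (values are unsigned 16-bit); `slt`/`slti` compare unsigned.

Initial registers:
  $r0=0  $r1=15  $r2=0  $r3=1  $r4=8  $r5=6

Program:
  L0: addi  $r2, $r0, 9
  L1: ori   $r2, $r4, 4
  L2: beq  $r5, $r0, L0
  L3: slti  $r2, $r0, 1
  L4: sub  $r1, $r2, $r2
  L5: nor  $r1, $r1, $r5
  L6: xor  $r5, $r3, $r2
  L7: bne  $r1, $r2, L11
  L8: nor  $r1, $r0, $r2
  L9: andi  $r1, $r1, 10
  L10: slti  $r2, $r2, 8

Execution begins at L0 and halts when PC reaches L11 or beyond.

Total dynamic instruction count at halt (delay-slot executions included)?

#0 addi  $r2, $r0, 9 ; 0/15/9/1/8/6
#1 ori   $r2, $r4, 4 ; 0/15/12/1/8/6
#2 beq  $r5, $r0, L0 ; 0/15/12/1/8/6 ; →fallthru
#3 slti  $r2, $r0, 1 ; 0/15/1/1/8/6
#4 sub  $r1, $r2, $r2 ; 0/0/1/1/8/6
#5 nor  $r1, $r1, $r5 ; 0/65529/1/1/8/6
#6 xor  $r5, $r3, $r2 ; 0/65529/1/1/8/0
#7 bne  $r1, $r2, L11 ; 0/65529/1/1/8/0 ; →target
#8 nor  $r1, $r0, $r2 ; 0/65534/1/1/8/0

9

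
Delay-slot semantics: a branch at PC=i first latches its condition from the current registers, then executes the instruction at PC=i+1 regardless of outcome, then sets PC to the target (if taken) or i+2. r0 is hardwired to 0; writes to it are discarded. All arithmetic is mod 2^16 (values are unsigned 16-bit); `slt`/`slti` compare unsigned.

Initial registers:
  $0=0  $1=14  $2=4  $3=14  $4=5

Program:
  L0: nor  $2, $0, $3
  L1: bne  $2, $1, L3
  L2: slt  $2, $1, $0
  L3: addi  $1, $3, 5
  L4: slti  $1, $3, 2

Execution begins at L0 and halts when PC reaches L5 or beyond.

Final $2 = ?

0

PC=0  nor  $2, $0, $3        | $0=0 $1=14 $2=65521 $3=14 $4=5
PC=1  bne  $2, $1, L3        | $0=0 $1=14 $2=65521 $3=14 $4=5  [TAKEN]
PC=2  slt  $2, $1, $0        | $0=0 $1=14 $2=0 $3=14 $4=5
PC=3  addi  $1, $3, 5        | $0=0 $1=19 $2=0 $3=14 $4=5
PC=4  slti  $1, $3, 2        | $0=0 $1=0 $2=0 $3=14 $4=5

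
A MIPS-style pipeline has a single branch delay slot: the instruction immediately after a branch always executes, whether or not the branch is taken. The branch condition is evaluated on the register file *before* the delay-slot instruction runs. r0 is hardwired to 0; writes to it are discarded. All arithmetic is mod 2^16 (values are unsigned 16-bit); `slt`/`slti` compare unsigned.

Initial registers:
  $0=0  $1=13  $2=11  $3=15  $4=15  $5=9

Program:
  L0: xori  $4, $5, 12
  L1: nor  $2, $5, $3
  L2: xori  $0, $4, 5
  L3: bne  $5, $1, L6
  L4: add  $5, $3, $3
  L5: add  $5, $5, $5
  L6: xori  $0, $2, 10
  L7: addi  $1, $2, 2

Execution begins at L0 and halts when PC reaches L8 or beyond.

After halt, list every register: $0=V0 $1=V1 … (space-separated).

  step pc=0: xori  $4, $5, 12  regs=(0,13,11,15,5,9)
  step pc=1: nor  $2, $5, $3  regs=(0,13,65520,15,5,9)
  step pc=2: xori  $0, $4, 5  regs=(0,13,65520,15,5,9)
  step pc=3: bne  $5, $1, L6  cond=T  regs=(0,13,65520,15,5,9)
  step pc=4: add  $5, $3, $3  regs=(0,13,65520,15,5,30)
  step pc=6: xori  $0, $2, 10  regs=(0,13,65520,15,5,30)
  step pc=7: addi  $1, $2, 2  regs=(0,65522,65520,15,5,30)

$0=0 $1=65522 $2=65520 $3=15 $4=5 $5=30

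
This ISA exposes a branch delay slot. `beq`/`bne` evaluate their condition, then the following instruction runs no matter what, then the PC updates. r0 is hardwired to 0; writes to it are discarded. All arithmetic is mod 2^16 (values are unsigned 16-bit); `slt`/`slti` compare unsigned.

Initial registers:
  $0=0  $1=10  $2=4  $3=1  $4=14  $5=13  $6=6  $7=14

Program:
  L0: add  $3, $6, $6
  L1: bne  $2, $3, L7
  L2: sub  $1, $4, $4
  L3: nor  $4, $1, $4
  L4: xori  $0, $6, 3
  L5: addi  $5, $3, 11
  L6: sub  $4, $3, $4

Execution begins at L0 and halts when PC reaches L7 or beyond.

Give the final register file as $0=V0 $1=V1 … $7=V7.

[0] add  $3, $6, $6  →  {$0:0, $1:10, $2:4, $3:12, $4:14, $5:13, $6:6, $7:14}
[1] bne  $2, $3, L7  →  {$0:0, $1:10, $2:4, $3:12, $4:14, $5:13, $6:6, $7:14}  ⟨branch taken⟩
[2] sub  $1, $4, $4  →  {$0:0, $1:0, $2:4, $3:12, $4:14, $5:13, $6:6, $7:14}

$0=0 $1=0 $2=4 $3=12 $4=14 $5=13 $6=6 $7=14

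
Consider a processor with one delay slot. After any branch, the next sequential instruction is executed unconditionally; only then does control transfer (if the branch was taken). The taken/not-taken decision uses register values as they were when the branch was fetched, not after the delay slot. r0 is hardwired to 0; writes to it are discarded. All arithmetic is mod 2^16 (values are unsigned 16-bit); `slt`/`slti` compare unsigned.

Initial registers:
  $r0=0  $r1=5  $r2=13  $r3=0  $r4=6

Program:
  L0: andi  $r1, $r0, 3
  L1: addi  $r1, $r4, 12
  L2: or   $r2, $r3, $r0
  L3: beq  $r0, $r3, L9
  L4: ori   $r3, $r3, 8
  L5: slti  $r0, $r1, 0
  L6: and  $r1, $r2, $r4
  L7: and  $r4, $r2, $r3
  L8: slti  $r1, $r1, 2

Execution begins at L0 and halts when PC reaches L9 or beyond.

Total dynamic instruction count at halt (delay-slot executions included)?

  step pc=0: andi  $r1, $r0, 3  regs=(0,0,13,0,6)
  step pc=1: addi  $r1, $r4, 12  regs=(0,18,13,0,6)
  step pc=2: or   $r2, $r3, $r0  regs=(0,18,0,0,6)
  step pc=3: beq  $r0, $r3, L9  cond=T  regs=(0,18,0,0,6)
  step pc=4: ori   $r3, $r3, 8  regs=(0,18,0,8,6)

5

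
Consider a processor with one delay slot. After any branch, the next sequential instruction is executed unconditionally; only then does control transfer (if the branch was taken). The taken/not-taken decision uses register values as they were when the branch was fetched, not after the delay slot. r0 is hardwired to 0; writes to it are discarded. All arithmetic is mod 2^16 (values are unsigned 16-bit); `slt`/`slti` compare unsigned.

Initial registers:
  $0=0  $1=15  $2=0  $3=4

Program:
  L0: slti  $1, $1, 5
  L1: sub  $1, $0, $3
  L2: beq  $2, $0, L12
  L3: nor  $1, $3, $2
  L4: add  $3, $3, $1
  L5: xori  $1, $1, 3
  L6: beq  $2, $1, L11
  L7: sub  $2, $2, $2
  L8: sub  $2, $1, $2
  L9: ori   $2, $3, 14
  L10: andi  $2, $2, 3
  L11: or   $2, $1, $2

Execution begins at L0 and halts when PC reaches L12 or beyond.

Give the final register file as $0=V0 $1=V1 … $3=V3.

$0=0 $1=65531 $2=0 $3=4

  step pc=0: slti  $1, $1, 5  regs=(0,0,0,4)
  step pc=1: sub  $1, $0, $3  regs=(0,65532,0,4)
  step pc=2: beq  $2, $0, L12  cond=T  regs=(0,65532,0,4)
  step pc=3: nor  $1, $3, $2  regs=(0,65531,0,4)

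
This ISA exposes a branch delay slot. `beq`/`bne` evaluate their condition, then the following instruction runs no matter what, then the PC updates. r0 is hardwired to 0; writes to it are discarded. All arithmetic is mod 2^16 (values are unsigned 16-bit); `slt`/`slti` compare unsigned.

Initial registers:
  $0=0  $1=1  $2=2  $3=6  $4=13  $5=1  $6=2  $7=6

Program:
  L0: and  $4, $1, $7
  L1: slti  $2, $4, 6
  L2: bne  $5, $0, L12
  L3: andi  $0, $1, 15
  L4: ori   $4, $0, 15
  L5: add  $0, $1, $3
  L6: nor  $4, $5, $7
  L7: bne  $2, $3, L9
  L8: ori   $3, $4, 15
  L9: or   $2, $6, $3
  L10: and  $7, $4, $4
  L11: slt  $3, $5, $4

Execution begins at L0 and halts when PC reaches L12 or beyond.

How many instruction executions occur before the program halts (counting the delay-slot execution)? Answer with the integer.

#0 and  $4, $1, $7 ; 0/1/2/6/0/1/2/6
#1 slti  $2, $4, 6 ; 0/1/1/6/0/1/2/6
#2 bne  $5, $0, L12 ; 0/1/1/6/0/1/2/6 ; →target
#3 andi  $0, $1, 15 ; 0/1/1/6/0/1/2/6

4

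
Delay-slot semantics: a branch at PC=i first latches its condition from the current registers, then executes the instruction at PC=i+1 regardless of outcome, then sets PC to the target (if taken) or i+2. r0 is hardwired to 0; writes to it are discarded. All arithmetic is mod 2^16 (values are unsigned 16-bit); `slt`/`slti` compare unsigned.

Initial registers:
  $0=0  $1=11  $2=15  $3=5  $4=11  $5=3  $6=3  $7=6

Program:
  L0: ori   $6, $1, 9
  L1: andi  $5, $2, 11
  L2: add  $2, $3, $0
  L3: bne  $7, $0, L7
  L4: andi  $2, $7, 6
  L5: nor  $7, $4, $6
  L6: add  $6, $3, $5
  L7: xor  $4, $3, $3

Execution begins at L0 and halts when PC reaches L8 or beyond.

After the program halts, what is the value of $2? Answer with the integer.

#0 ori   $6, $1, 9 ; 0/11/15/5/11/3/11/6
#1 andi  $5, $2, 11 ; 0/11/15/5/11/11/11/6
#2 add  $2, $3, $0 ; 0/11/5/5/11/11/11/6
#3 bne  $7, $0, L7 ; 0/11/5/5/11/11/11/6 ; →target
#4 andi  $2, $7, 6 ; 0/11/6/5/11/11/11/6
#7 xor  $4, $3, $3 ; 0/11/6/5/0/11/11/6

6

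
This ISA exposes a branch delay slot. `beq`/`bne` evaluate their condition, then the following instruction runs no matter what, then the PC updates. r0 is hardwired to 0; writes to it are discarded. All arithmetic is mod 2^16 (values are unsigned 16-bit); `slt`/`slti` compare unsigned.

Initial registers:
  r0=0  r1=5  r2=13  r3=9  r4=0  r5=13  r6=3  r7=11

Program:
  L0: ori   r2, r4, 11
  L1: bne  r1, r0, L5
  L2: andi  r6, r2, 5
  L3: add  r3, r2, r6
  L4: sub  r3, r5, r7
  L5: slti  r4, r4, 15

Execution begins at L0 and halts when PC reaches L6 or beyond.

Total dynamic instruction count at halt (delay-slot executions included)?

4

#0 ori   r2, r4, 11 ; 0/5/11/9/0/13/3/11
#1 bne  r1, r0, L5 ; 0/5/11/9/0/13/3/11 ; →target
#2 andi  r6, r2, 5 ; 0/5/11/9/0/13/1/11
#5 slti  r4, r4, 15 ; 0/5/11/9/1/13/1/11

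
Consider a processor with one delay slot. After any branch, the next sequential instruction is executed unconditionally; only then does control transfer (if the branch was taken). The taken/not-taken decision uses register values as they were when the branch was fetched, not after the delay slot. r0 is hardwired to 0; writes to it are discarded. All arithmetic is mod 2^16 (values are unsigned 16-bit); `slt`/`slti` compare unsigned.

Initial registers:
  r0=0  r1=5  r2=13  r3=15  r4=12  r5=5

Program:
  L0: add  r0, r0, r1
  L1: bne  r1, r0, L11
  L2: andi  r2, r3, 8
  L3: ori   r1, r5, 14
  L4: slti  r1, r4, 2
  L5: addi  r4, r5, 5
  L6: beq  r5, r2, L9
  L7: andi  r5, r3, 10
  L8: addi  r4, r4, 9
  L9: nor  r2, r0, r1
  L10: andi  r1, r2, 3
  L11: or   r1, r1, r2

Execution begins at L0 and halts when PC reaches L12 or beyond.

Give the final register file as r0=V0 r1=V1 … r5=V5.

  step pc=0: add  r0, r0, r1  regs=(0,5,13,15,12,5)
  step pc=1: bne  r1, r0, L11  cond=T  regs=(0,5,13,15,12,5)
  step pc=2: andi  r2, r3, 8  regs=(0,5,8,15,12,5)
  step pc=11: or   r1, r1, r2  regs=(0,13,8,15,12,5)

r0=0 r1=13 r2=8 r3=15 r4=12 r5=5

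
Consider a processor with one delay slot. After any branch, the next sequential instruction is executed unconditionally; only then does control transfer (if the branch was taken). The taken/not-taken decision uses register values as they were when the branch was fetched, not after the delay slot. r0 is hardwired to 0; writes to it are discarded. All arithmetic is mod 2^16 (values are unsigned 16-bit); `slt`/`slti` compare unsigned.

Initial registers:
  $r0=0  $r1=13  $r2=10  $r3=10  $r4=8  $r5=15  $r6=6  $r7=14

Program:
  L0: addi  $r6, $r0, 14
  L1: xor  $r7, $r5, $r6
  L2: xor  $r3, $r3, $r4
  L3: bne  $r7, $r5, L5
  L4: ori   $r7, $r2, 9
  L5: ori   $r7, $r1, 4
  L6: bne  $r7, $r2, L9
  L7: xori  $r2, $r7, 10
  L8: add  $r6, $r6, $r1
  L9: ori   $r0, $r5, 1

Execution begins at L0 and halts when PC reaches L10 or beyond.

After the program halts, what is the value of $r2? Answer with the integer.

7

  step pc=0: addi  $r6, $r0, 14  regs=(0,13,10,10,8,15,14,14)
  step pc=1: xor  $r7, $r5, $r6  regs=(0,13,10,10,8,15,14,1)
  step pc=2: xor  $r3, $r3, $r4  regs=(0,13,10,2,8,15,14,1)
  step pc=3: bne  $r7, $r5, L5  cond=T  regs=(0,13,10,2,8,15,14,1)
  step pc=4: ori   $r7, $r2, 9  regs=(0,13,10,2,8,15,14,11)
  step pc=5: ori   $r7, $r1, 4  regs=(0,13,10,2,8,15,14,13)
  step pc=6: bne  $r7, $r2, L9  cond=T  regs=(0,13,10,2,8,15,14,13)
  step pc=7: xori  $r2, $r7, 10  regs=(0,13,7,2,8,15,14,13)
  step pc=9: ori   $r0, $r5, 1  regs=(0,13,7,2,8,15,14,13)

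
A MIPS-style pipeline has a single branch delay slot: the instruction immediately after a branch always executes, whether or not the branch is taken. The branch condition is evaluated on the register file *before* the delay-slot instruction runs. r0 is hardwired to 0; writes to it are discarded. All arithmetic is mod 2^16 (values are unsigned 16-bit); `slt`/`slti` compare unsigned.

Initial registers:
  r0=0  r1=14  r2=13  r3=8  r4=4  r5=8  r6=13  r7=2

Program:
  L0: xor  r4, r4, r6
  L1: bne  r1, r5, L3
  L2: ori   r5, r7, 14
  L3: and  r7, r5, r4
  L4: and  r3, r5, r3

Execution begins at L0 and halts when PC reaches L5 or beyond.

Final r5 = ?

14

#0 xor  r4, r4, r6 ; 0/14/13/8/9/8/13/2
#1 bne  r1, r5, L3 ; 0/14/13/8/9/8/13/2 ; →target
#2 ori   r5, r7, 14 ; 0/14/13/8/9/14/13/2
#3 and  r7, r5, r4 ; 0/14/13/8/9/14/13/8
#4 and  r3, r5, r3 ; 0/14/13/8/9/14/13/8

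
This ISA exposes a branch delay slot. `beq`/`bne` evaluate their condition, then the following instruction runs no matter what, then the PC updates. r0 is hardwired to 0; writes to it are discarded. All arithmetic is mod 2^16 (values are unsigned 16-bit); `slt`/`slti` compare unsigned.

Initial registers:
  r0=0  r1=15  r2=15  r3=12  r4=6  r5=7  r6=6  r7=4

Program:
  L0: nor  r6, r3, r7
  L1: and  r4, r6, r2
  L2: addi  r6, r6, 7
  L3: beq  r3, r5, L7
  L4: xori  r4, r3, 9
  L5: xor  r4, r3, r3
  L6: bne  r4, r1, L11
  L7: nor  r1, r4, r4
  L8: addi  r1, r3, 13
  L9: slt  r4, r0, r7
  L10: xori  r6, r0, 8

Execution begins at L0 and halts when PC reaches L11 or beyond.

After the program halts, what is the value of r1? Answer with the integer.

65535

[0] nor  r6, r3, r7  →  {r0:0, r1:15, r2:15, r3:12, r4:6, r5:7, r6:65523, r7:4}
[1] and  r4, r6, r2  →  {r0:0, r1:15, r2:15, r3:12, r4:3, r5:7, r6:65523, r7:4}
[2] addi  r6, r6, 7  →  {r0:0, r1:15, r2:15, r3:12, r4:3, r5:7, r6:65530, r7:4}
[3] beq  r3, r5, L7  →  {r0:0, r1:15, r2:15, r3:12, r4:3, r5:7, r6:65530, r7:4}  ⟨branch fallthrough⟩
[4] xori  r4, r3, 9  →  {r0:0, r1:15, r2:15, r3:12, r4:5, r5:7, r6:65530, r7:4}
[5] xor  r4, r3, r3  →  {r0:0, r1:15, r2:15, r3:12, r4:0, r5:7, r6:65530, r7:4}
[6] bne  r4, r1, L11  →  {r0:0, r1:15, r2:15, r3:12, r4:0, r5:7, r6:65530, r7:4}  ⟨branch taken⟩
[7] nor  r1, r4, r4  →  {r0:0, r1:65535, r2:15, r3:12, r4:0, r5:7, r6:65530, r7:4}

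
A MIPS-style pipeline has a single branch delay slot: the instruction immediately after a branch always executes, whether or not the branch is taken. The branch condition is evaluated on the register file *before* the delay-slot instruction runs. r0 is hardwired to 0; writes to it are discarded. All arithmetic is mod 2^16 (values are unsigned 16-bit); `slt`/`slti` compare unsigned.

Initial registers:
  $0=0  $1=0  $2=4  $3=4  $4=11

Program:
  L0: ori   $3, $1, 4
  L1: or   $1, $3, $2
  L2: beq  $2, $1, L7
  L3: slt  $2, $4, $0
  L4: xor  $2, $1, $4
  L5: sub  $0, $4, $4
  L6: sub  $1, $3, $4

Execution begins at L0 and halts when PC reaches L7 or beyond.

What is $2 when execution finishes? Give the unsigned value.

0

[0] ori   $3, $1, 4  →  {$0:0, $1:0, $2:4, $3:4, $4:11}
[1] or   $1, $3, $2  →  {$0:0, $1:4, $2:4, $3:4, $4:11}
[2] beq  $2, $1, L7  →  {$0:0, $1:4, $2:4, $3:4, $4:11}  ⟨branch taken⟩
[3] slt  $2, $4, $0  →  {$0:0, $1:4, $2:0, $3:4, $4:11}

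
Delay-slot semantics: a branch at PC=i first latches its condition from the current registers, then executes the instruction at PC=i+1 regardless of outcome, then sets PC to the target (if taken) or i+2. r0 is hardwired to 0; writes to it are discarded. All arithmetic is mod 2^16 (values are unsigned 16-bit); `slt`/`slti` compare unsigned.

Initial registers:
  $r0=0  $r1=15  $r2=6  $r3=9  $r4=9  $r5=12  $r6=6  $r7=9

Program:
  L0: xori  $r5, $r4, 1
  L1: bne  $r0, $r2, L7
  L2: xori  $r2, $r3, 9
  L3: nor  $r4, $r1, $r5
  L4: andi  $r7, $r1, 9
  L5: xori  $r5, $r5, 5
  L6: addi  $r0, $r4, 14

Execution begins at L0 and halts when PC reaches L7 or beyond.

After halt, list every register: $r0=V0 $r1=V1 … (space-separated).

$r0=0 $r1=15 $r2=0 $r3=9 $r4=9 $r5=8 $r6=6 $r7=9

  step pc=0: xori  $r5, $r4, 1  regs=(0,15,6,9,9,8,6,9)
  step pc=1: bne  $r0, $r2, L7  cond=T  regs=(0,15,6,9,9,8,6,9)
  step pc=2: xori  $r2, $r3, 9  regs=(0,15,0,9,9,8,6,9)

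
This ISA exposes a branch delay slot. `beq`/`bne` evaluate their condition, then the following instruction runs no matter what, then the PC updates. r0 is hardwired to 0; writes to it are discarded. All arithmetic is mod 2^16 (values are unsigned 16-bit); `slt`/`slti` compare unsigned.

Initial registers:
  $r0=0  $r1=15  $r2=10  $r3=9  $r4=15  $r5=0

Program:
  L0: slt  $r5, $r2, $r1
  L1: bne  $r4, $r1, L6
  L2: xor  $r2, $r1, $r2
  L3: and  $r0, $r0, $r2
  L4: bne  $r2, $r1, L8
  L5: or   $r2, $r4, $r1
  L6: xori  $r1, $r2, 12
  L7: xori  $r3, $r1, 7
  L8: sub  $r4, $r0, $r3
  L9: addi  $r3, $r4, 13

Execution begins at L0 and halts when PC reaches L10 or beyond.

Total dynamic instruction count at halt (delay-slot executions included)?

8

#0 slt  $r5, $r2, $r1 ; 0/15/10/9/15/1
#1 bne  $r4, $r1, L6 ; 0/15/10/9/15/1 ; →fallthru
#2 xor  $r2, $r1, $r2 ; 0/15/5/9/15/1
#3 and  $r0, $r0, $r2 ; 0/15/5/9/15/1
#4 bne  $r2, $r1, L8 ; 0/15/5/9/15/1 ; →target
#5 or   $r2, $r4, $r1 ; 0/15/15/9/15/1
#8 sub  $r4, $r0, $r3 ; 0/15/15/9/65527/1
#9 addi  $r3, $r4, 13 ; 0/15/15/4/65527/1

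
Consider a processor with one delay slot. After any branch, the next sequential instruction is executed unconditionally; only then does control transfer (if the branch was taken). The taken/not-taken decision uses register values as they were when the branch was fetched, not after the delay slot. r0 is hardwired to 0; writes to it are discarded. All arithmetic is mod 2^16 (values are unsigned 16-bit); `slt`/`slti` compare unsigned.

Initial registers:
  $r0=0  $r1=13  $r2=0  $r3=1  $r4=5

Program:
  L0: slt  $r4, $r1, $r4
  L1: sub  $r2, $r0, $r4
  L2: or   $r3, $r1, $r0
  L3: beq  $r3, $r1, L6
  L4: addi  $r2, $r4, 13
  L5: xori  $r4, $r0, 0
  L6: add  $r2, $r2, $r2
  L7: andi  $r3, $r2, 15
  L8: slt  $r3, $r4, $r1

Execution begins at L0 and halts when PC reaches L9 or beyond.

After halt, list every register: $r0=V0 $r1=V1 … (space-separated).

[0] slt  $r4, $r1, $r4  →  {$r0:0, $r1:13, $r2:0, $r3:1, $r4:0}
[1] sub  $r2, $r0, $r4  →  {$r0:0, $r1:13, $r2:0, $r3:1, $r4:0}
[2] or   $r3, $r1, $r0  →  {$r0:0, $r1:13, $r2:0, $r3:13, $r4:0}
[3] beq  $r3, $r1, L6  →  {$r0:0, $r1:13, $r2:0, $r3:13, $r4:0}  ⟨branch taken⟩
[4] addi  $r2, $r4, 13  →  {$r0:0, $r1:13, $r2:13, $r3:13, $r4:0}
[6] add  $r2, $r2, $r2  →  {$r0:0, $r1:13, $r2:26, $r3:13, $r4:0}
[7] andi  $r3, $r2, 15  →  {$r0:0, $r1:13, $r2:26, $r3:10, $r4:0}
[8] slt  $r3, $r4, $r1  →  {$r0:0, $r1:13, $r2:26, $r3:1, $r4:0}

$r0=0 $r1=13 $r2=26 $r3=1 $r4=0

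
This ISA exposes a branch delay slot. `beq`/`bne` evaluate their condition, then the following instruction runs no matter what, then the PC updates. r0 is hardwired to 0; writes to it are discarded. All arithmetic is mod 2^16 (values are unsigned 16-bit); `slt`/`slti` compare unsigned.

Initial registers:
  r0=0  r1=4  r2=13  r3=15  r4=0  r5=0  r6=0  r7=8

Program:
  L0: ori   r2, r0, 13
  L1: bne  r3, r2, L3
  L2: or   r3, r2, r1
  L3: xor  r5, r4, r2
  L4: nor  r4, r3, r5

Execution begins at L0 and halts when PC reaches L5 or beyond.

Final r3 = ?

  step pc=0: ori   r2, r0, 13  regs=(0,4,13,15,0,0,0,8)
  step pc=1: bne  r3, r2, L3  cond=T  regs=(0,4,13,15,0,0,0,8)
  step pc=2: or   r3, r2, r1  regs=(0,4,13,13,0,0,0,8)
  step pc=3: xor  r5, r4, r2  regs=(0,4,13,13,0,13,0,8)
  step pc=4: nor  r4, r3, r5  regs=(0,4,13,13,65522,13,0,8)

13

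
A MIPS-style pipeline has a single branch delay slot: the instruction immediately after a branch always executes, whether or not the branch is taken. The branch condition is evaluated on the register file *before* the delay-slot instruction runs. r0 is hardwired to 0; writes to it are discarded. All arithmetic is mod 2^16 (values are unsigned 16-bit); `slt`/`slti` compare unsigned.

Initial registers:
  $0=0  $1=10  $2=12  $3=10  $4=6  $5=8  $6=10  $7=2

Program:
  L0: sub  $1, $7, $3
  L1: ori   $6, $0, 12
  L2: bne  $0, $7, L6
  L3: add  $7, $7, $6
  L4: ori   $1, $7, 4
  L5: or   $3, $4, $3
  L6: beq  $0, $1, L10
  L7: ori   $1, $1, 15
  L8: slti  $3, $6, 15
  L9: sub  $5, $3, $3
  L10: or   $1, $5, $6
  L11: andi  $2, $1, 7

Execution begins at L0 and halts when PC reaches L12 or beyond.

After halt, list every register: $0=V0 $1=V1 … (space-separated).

[0] sub  $1, $7, $3  →  {$0:0, $1:65528, $2:12, $3:10, $4:6, $5:8, $6:10, $7:2}
[1] ori   $6, $0, 12  →  {$0:0, $1:65528, $2:12, $3:10, $4:6, $5:8, $6:12, $7:2}
[2] bne  $0, $7, L6  →  {$0:0, $1:65528, $2:12, $3:10, $4:6, $5:8, $6:12, $7:2}  ⟨branch taken⟩
[3] add  $7, $7, $6  →  {$0:0, $1:65528, $2:12, $3:10, $4:6, $5:8, $6:12, $7:14}
[6] beq  $0, $1, L10  →  {$0:0, $1:65528, $2:12, $3:10, $4:6, $5:8, $6:12, $7:14}  ⟨branch fallthrough⟩
[7] ori   $1, $1, 15  →  {$0:0, $1:65535, $2:12, $3:10, $4:6, $5:8, $6:12, $7:14}
[8] slti  $3, $6, 15  →  {$0:0, $1:65535, $2:12, $3:1, $4:6, $5:8, $6:12, $7:14}
[9] sub  $5, $3, $3  →  {$0:0, $1:65535, $2:12, $3:1, $4:6, $5:0, $6:12, $7:14}
[10] or   $1, $5, $6  →  {$0:0, $1:12, $2:12, $3:1, $4:6, $5:0, $6:12, $7:14}
[11] andi  $2, $1, 7  →  {$0:0, $1:12, $2:4, $3:1, $4:6, $5:0, $6:12, $7:14}

$0=0 $1=12 $2=4 $3=1 $4=6 $5=0 $6=12 $7=14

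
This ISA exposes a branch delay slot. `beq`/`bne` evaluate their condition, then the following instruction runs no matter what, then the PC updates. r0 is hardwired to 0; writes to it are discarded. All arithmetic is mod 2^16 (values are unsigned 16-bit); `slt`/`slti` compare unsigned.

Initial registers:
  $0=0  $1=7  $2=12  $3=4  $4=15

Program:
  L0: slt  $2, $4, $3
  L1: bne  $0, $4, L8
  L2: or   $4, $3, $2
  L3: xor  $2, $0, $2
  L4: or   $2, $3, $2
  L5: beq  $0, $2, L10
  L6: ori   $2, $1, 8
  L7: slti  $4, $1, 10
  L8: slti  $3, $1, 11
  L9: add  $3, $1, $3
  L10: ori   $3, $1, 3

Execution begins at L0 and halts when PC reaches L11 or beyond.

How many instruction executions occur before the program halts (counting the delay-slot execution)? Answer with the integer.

6

#0 slt  $2, $4, $3 ; 0/7/0/4/15
#1 bne  $0, $4, L8 ; 0/7/0/4/15 ; →target
#2 or   $4, $3, $2 ; 0/7/0/4/4
#8 slti  $3, $1, 11 ; 0/7/0/1/4
#9 add  $3, $1, $3 ; 0/7/0/8/4
#10 ori   $3, $1, 3 ; 0/7/0/7/4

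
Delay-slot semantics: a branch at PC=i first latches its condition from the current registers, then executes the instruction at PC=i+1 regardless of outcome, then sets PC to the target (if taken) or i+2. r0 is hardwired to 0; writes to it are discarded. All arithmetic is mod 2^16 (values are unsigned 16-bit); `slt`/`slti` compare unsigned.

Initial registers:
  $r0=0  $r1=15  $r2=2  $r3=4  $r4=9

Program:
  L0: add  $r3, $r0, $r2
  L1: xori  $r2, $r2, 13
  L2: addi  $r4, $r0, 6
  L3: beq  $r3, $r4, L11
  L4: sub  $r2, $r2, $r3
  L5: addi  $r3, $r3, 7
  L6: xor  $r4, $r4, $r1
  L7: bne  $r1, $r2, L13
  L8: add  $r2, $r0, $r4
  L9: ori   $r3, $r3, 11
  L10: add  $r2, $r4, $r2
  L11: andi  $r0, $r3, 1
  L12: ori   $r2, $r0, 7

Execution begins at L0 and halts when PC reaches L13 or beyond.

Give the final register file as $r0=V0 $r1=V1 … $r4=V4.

$r0=0 $r1=15 $r2=9 $r3=9 $r4=9

PC=0  add  $r3, $r0, $r2     | $r0=0 $r1=15 $r2=2 $r3=2 $r4=9
PC=1  xori  $r2, $r2, 13     | $r0=0 $r1=15 $r2=15 $r3=2 $r4=9
PC=2  addi  $r4, $r0, 6      | $r0=0 $r1=15 $r2=15 $r3=2 $r4=6
PC=3  beq  $r3, $r4, L11     | $r0=0 $r1=15 $r2=15 $r3=2 $r4=6  [not taken]
PC=4  sub  $r2, $r2, $r3     | $r0=0 $r1=15 $r2=13 $r3=2 $r4=6
PC=5  addi  $r3, $r3, 7      | $r0=0 $r1=15 $r2=13 $r3=9 $r4=6
PC=6  xor  $r4, $r4, $r1     | $r0=0 $r1=15 $r2=13 $r3=9 $r4=9
PC=7  bne  $r1, $r2, L13     | $r0=0 $r1=15 $r2=13 $r3=9 $r4=9  [TAKEN]
PC=8  add  $r2, $r0, $r4     | $r0=0 $r1=15 $r2=9 $r3=9 $r4=9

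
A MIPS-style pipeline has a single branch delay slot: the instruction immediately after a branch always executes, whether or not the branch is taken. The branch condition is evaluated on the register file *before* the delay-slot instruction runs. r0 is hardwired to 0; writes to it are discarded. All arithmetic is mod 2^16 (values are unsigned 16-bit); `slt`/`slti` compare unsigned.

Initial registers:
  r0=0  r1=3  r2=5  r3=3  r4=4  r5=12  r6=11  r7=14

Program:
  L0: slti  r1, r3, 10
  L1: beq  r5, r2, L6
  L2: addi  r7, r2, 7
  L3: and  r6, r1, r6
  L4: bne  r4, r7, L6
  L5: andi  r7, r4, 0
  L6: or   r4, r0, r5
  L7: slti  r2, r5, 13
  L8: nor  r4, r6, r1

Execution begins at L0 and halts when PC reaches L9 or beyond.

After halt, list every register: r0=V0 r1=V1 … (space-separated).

r0=0 r1=1 r2=1 r3=3 r4=65534 r5=12 r6=1 r7=0

  step pc=0: slti  r1, r3, 10  regs=(0,1,5,3,4,12,11,14)
  step pc=1: beq  r5, r2, L6  cond=F  regs=(0,1,5,3,4,12,11,14)
  step pc=2: addi  r7, r2, 7  regs=(0,1,5,3,4,12,11,12)
  step pc=3: and  r6, r1, r6  regs=(0,1,5,3,4,12,1,12)
  step pc=4: bne  r4, r7, L6  cond=T  regs=(0,1,5,3,4,12,1,12)
  step pc=5: andi  r7, r4, 0  regs=(0,1,5,3,4,12,1,0)
  step pc=6: or   r4, r0, r5  regs=(0,1,5,3,12,12,1,0)
  step pc=7: slti  r2, r5, 13  regs=(0,1,1,3,12,12,1,0)
  step pc=8: nor  r4, r6, r1  regs=(0,1,1,3,65534,12,1,0)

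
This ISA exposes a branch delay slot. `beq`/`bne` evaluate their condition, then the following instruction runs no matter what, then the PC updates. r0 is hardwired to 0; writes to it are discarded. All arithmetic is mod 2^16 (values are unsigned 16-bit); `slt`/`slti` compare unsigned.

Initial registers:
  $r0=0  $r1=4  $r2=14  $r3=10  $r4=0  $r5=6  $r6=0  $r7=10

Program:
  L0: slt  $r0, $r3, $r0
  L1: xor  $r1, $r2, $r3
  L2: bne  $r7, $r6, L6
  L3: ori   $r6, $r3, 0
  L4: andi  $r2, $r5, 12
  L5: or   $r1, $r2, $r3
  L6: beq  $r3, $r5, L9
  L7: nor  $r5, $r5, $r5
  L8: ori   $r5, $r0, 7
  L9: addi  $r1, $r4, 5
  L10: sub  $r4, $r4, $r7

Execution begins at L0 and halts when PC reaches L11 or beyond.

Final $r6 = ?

#0 slt  $r0, $r3, $r0 ; 0/4/14/10/0/6/0/10
#1 xor  $r1, $r2, $r3 ; 0/4/14/10/0/6/0/10
#2 bne  $r7, $r6, L6 ; 0/4/14/10/0/6/0/10 ; →target
#3 ori   $r6, $r3, 0 ; 0/4/14/10/0/6/10/10
#6 beq  $r3, $r5, L9 ; 0/4/14/10/0/6/10/10 ; →fallthru
#7 nor  $r5, $r5, $r5 ; 0/4/14/10/0/65529/10/10
#8 ori   $r5, $r0, 7 ; 0/4/14/10/0/7/10/10
#9 addi  $r1, $r4, 5 ; 0/5/14/10/0/7/10/10
#10 sub  $r4, $r4, $r7 ; 0/5/14/10/65526/7/10/10

10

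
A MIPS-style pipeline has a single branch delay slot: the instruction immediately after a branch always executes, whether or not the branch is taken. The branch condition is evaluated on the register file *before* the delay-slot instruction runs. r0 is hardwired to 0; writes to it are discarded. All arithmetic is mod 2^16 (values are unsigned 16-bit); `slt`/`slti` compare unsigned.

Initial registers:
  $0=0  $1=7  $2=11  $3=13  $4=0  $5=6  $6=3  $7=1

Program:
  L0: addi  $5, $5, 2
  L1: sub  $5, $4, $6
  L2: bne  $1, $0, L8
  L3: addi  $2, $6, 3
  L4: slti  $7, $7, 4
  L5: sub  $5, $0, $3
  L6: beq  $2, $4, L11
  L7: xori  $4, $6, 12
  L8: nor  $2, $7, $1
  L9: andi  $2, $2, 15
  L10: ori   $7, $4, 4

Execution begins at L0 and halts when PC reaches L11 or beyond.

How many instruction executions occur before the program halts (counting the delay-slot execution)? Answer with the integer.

PC=0  addi  $5, $5, 2        | $0=0 $1=7 $2=11 $3=13 $4=0 $5=8 $6=3 $7=1
PC=1  sub  $5, $4, $6        | $0=0 $1=7 $2=11 $3=13 $4=0 $5=65533 $6=3 $7=1
PC=2  bne  $1, $0, L8        | $0=0 $1=7 $2=11 $3=13 $4=0 $5=65533 $6=3 $7=1  [TAKEN]
PC=3  addi  $2, $6, 3        | $0=0 $1=7 $2=6 $3=13 $4=0 $5=65533 $6=3 $7=1
PC=8  nor  $2, $7, $1        | $0=0 $1=7 $2=65528 $3=13 $4=0 $5=65533 $6=3 $7=1
PC=9  andi  $2, $2, 15       | $0=0 $1=7 $2=8 $3=13 $4=0 $5=65533 $6=3 $7=1
PC=10 ori   $7, $4, 4        | $0=0 $1=7 $2=8 $3=13 $4=0 $5=65533 $6=3 $7=4

7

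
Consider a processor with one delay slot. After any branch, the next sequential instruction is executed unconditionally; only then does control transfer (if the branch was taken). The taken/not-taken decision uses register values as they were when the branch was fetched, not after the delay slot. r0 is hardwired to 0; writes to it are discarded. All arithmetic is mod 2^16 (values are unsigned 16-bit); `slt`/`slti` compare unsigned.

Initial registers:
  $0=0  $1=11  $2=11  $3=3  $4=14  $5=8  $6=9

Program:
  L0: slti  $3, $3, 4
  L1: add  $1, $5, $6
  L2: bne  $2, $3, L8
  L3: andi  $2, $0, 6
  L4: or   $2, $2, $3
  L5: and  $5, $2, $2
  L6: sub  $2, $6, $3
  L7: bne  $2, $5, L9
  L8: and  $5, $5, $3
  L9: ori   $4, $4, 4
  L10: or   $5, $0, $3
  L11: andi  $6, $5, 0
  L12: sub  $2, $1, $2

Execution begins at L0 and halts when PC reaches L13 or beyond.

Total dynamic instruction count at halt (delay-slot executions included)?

9

PC=0  slti  $3, $3, 4        | $0=0 $1=11 $2=11 $3=1 $4=14 $5=8 $6=9
PC=1  add  $1, $5, $6        | $0=0 $1=17 $2=11 $3=1 $4=14 $5=8 $6=9
PC=2  bne  $2, $3, L8        | $0=0 $1=17 $2=11 $3=1 $4=14 $5=8 $6=9  [TAKEN]
PC=3  andi  $2, $0, 6        | $0=0 $1=17 $2=0 $3=1 $4=14 $5=8 $6=9
PC=8  and  $5, $5, $3        | $0=0 $1=17 $2=0 $3=1 $4=14 $5=0 $6=9
PC=9  ori   $4, $4, 4        | $0=0 $1=17 $2=0 $3=1 $4=14 $5=0 $6=9
PC=10 or   $5, $0, $3        | $0=0 $1=17 $2=0 $3=1 $4=14 $5=1 $6=9
PC=11 andi  $6, $5, 0        | $0=0 $1=17 $2=0 $3=1 $4=14 $5=1 $6=0
PC=12 sub  $2, $1, $2        | $0=0 $1=17 $2=17 $3=1 $4=14 $5=1 $6=0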